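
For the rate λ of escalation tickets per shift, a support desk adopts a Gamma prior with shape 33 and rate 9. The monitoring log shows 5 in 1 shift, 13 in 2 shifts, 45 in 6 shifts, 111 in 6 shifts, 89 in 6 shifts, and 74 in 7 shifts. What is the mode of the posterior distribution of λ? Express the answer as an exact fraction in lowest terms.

369/37

Total count: 5 + 13 + 45 + 111 + 89 + 74 = 337.
Total exposure: 1 + 2 + 6 + 6 + 6 + 7 = 28 shifts.
Conjugate update: add total count to the shape and total exposure to the rate, giving Gamma(370, 37).
Posterior mode = (α'−1)/β' = 369/37.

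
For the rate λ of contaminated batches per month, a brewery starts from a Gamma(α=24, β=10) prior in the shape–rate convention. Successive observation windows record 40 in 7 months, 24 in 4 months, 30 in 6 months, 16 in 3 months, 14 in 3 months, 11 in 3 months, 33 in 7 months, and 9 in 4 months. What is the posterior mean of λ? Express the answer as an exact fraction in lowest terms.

Total count: 40 + 24 + 30 + 16 + 14 + 11 + 33 + 9 = 177.
Total exposure: 7 + 4 + 6 + 3 + 3 + 3 + 7 + 4 = 37 months.
By Gamma–Poisson conjugacy, the posterior is Gamma(α + Σx, β + Σt) = Gamma(24 + 177, 10 + 37) = Gamma(201, 47).
Posterior mean = α'/β' = 201/47.

201/47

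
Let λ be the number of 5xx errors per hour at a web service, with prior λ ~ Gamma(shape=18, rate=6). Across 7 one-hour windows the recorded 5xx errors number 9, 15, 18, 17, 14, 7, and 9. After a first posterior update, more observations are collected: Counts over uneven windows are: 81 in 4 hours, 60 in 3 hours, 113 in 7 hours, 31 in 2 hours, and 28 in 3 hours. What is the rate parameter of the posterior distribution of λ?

32

Total count: 9 + 15 + 18 + 17 + 14 + 7 + 9 = 89.
Total exposure: 7 hours.
After the first batch: Gamma(18 + 89, 6 + 7) = Gamma(107, 13).
Total count: 81 + 60 + 113 + 31 + 28 = 313.
Total exposure: 4 + 3 + 7 + 2 + 3 = 19 hours.
After the second batch: Gamma(107 + 313, 13 + 19) = Gamma(420, 32).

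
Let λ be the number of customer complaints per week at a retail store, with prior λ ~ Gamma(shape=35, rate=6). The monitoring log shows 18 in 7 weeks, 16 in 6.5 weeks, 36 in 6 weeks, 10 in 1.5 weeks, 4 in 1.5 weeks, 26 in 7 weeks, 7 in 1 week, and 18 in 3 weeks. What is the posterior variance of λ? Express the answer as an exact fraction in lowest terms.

Total count: 18 + 16 + 36 + 10 + 4 + 26 + 7 + 18 = 135.
Total exposure: 7 + 6.5 + 6 + 1.5 + 1.5 + 7 + 1 + 3 = 33.5 weeks.
Gamma(α, β) with Poisson data over total exposure Σt gives posterior Gamma(α+Σx, β+Σt) = Gamma(170, 79/2).
Posterior variance = α'/β'² = 170/(6241/4) = 680/6241.

680/6241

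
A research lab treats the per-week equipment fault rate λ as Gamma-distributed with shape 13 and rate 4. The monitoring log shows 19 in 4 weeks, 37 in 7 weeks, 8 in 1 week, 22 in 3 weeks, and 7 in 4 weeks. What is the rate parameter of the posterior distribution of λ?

Total count: 19 + 37 + 8 + 22 + 7 = 93.
Total exposure: 4 + 7 + 1 + 3 + 4 = 19 weeks.
Gamma(α, β) with Poisson data over total exposure Σt gives posterior Gamma(α+Σx, β+Σt) = Gamma(106, 23).

23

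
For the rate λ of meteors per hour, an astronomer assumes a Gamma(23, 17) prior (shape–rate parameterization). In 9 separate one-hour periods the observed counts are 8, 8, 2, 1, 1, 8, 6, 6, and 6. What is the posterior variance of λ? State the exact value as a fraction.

Total count: 8 + 8 + 2 + 1 + 1 + 8 + 6 + 6 + 6 = 46.
Total exposure: 9 hours.
By Gamma–Poisson conjugacy, the posterior is Gamma(α + Σx, β + Σt) = Gamma(23 + 46, 17 + 9) = Gamma(69, 26).
Posterior variance = α'/β'² = 69/676.

69/676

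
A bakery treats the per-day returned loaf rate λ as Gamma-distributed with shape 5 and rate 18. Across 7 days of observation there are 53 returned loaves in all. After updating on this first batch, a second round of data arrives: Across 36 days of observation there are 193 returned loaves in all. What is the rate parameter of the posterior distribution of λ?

Total count 53 over total exposure 7 days.
After the first batch: Gamma(5 + 53, 18 + 7) = Gamma(58, 25).
Total count 193 over total exposure 36 days.
After the second batch: Gamma(58 + 193, 25 + 36) = Gamma(251, 61).

61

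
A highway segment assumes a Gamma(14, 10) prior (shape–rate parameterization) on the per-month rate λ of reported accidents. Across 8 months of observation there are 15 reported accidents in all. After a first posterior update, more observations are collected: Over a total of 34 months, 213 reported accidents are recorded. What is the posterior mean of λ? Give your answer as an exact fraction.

121/26

Total count 15 over total exposure 8 months.
After the first batch: Gamma(14 + 15, 10 + 8) = Gamma(29, 18).
Total count 213 over total exposure 34 months.
After the second batch: Gamma(29 + 213, 18 + 34) = Gamma(242, 52).
Posterior mean = α'/β' = 242/52 = 121/26.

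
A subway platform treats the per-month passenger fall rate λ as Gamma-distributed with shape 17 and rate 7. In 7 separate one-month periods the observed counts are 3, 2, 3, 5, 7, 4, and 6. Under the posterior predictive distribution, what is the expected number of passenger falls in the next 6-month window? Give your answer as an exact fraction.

Total count: 3 + 2 + 3 + 5 + 7 + 4 + 6 = 30.
Total exposure: 7 months.
By Gamma–Poisson conjugacy, the posterior is Gamma(α + Σx, β + Σt) = Gamma(17 + 30, 7 + 7) = Gamma(47, 14).
Predictive mean over a 6-month window = T·E[λ|data] = 6·47/14 = 141/7.

141/7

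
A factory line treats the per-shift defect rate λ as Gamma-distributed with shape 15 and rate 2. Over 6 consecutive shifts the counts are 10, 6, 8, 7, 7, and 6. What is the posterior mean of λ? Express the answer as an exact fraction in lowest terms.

Total count: 10 + 6 + 8 + 7 + 7 + 6 = 44.
Total exposure: 6 shifts.
Gamma(α, β) with Poisson data over total exposure Σt gives posterior Gamma(α+Σx, β+Σt) = Gamma(59, 8).
Posterior mean = α'/β' = 59/8.

59/8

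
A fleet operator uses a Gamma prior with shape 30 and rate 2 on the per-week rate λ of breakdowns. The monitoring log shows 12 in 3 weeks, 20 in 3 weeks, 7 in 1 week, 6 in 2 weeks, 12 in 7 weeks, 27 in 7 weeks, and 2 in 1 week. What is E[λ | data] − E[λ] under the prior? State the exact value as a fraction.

Total count: 12 + 20 + 7 + 6 + 12 + 27 + 2 = 86.
Total exposure: 3 + 3 + 1 + 2 + 7 + 7 + 1 = 24 weeks.
The Gamma prior is conjugate for the Poisson rate, so λ | data ~ Gamma(30+86, 2+24) = Gamma(116, 26).
Posterior mean = 116/26 = 58/13; prior mean = 30/2 = 15. Difference = 58/13 − 15 = -137/13.

-137/13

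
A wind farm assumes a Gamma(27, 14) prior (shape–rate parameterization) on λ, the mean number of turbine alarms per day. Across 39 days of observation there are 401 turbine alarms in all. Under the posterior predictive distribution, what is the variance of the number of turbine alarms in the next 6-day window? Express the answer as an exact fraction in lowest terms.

Total count 401 over total exposure 39 days.
Conjugate update: add total count to the shape and total exposure to the rate, giving Gamma(428, 53).
The posterior predictive for a window of length T is Negative Binomial with variance T·α'·(β'+T)/β'² = 6·428·59/2809 = 151512/2809.

151512/2809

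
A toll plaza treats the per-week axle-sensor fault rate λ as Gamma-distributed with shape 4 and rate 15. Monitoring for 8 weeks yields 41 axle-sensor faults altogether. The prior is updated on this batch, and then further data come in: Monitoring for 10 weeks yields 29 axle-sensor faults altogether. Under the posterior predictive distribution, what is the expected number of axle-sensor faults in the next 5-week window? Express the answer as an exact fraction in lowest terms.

Total count 41 over total exposure 8 weeks.
After the first batch: Gamma(4 + 41, 15 + 8) = Gamma(45, 23).
Total count 29 over total exposure 10 weeks.
After the second batch: Gamma(45 + 29, 23 + 10) = Gamma(74, 33).
Predictive mean over a 5-week window = T·E[λ|data] = 5·74/33 = 370/33.

370/33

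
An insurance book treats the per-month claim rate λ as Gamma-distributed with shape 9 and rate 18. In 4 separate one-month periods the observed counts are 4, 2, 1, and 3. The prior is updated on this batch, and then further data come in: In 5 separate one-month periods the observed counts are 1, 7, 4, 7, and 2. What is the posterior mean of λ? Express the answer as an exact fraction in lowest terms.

40/27

Total count: 4 + 2 + 1 + 3 = 10.
Total exposure: 4 months.
After the first batch: Gamma(9 + 10, 18 + 4) = Gamma(19, 22).
Total count: 1 + 7 + 4 + 7 + 2 = 21.
Total exposure: 5 months.
After the second batch: Gamma(19 + 21, 22 + 5) = Gamma(40, 27).
Posterior mean = α'/β' = 40/27.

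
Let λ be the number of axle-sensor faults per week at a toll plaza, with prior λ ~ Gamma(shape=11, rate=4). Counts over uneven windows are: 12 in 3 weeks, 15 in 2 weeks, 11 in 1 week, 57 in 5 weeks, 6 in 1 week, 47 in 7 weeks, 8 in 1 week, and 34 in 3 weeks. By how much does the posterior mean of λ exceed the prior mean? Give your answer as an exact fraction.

169/36

Total count: 12 + 15 + 11 + 57 + 6 + 47 + 8 + 34 = 190.
Total exposure: 3 + 2 + 1 + 5 + 1 + 7 + 1 + 3 = 23 weeks.
Posterior: α' = 11 + 190 = 201, β' = 4 + 23 = 27.
Posterior mean = 201/27 = 67/9; prior mean = 11/4 = 11/4. Difference = 67/9 − 11/4 = 169/36.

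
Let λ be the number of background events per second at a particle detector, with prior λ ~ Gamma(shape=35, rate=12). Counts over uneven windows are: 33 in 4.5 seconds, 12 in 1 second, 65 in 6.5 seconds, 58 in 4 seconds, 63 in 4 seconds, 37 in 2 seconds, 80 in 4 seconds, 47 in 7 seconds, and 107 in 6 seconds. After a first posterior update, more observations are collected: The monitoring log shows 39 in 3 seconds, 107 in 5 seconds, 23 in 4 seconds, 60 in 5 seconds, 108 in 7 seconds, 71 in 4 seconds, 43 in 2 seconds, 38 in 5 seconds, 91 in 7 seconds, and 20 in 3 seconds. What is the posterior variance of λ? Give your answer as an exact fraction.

379/3072

Total count: 33 + 12 + 65 + 58 + 63 + 37 + 80 + 47 + 107 = 502.
Total exposure: 4.5 + 1 + 6.5 + 4 + 4 + 2 + 4 + 7 + 6 = 39 seconds.
After the first batch: Gamma(35 + 502, 12 + 39) = Gamma(537, 51).
Total count: 39 + 107 + 23 + 60 + 108 + 71 + 43 + 38 + 91 + 20 = 600.
Total exposure: 3 + 5 + 4 + 5 + 7 + 4 + 2 + 5 + 7 + 3 = 45 seconds.
After the second batch: Gamma(537 + 600, 51 + 45) = Gamma(1137, 96).
Posterior variance = α'/β'² = 1137/9216 = 379/3072.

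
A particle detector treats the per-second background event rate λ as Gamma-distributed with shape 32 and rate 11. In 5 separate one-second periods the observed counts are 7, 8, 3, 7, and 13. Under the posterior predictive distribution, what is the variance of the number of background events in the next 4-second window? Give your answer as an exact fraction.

Total count: 7 + 8 + 3 + 7 + 13 = 38.
Total exposure: 5 seconds.
The Gamma prior is conjugate for the Poisson rate, so λ | data ~ Gamma(32+38, 11+5) = Gamma(70, 16).
The posterior predictive for a window of length T is Negative Binomial with variance T·α'·(β'+T)/β'² = 4·70·20/256 = 175/8.

175/8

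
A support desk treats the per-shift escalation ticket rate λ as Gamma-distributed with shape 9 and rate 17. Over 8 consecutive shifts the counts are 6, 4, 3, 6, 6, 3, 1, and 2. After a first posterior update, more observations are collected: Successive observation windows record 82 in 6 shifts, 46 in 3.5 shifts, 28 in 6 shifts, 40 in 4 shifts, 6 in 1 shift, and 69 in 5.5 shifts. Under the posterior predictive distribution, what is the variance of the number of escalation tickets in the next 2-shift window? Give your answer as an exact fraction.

Total count: 6 + 4 + 3 + 6 + 6 + 3 + 1 + 2 = 31.
Total exposure: 8 shifts.
After the first batch: Gamma(9 + 31, 17 + 8) = Gamma(40, 25).
Total count: 82 + 46 + 28 + 40 + 6 + 69 = 271.
Total exposure: 6 + 3.5 + 6 + 4 + 1 + 5.5 = 26 shifts.
After the second batch: Gamma(40 + 271, 25 + 26) = Gamma(311, 51).
The posterior predictive for a window of length T is Negative Binomial with variance T·α'·(β'+T)/β'² = 2·311·53/2601 = 32966/2601.

32966/2601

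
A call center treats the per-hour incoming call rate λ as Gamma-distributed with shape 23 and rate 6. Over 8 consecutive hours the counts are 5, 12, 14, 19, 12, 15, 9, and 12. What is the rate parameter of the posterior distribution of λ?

14

Total count: 5 + 12 + 14 + 19 + 12 + 15 + 9 + 12 = 98.
Total exposure: 8 hours.
Conjugate update: add total count to the shape and total exposure to the rate, giving Gamma(121, 14).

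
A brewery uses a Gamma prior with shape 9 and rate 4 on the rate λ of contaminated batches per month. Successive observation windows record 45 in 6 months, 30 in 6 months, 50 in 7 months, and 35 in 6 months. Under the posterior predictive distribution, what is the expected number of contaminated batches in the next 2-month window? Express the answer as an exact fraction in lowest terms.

338/29

Total count: 45 + 30 + 50 + 35 = 160.
Total exposure: 6 + 6 + 7 + 6 = 25 months.
Posterior: α' = 9 + 160 = 169, β' = 4 + 25 = 29.
Predictive mean over a 2-month window = T·E[λ|data] = 2·169/29 = 338/29.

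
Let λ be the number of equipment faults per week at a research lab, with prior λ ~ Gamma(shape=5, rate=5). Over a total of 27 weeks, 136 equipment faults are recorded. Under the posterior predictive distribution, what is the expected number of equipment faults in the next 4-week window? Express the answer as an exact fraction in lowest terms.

Total count 136 over total exposure 27 weeks.
Conjugate update: add total count to the shape and total exposure to the rate, giving Gamma(141, 32).
Predictive mean over a 4-week window = T·E[λ|data] = 4·141/32 = 141/8.

141/8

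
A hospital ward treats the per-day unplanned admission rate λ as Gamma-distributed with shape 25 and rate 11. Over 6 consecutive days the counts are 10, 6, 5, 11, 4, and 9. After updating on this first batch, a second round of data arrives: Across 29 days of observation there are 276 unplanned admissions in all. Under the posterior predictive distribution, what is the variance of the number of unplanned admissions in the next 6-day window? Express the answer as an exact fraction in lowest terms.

26988/529

Total count: 10 + 6 + 5 + 11 + 4 + 9 = 45.
Total exposure: 6 days.
After the first batch: Gamma(25 + 45, 11 + 6) = Gamma(70, 17).
Total count 276 over total exposure 29 days.
After the second batch: Gamma(70 + 276, 17 + 29) = Gamma(346, 46).
The posterior predictive for a window of length T is Negative Binomial with variance T·α'·(β'+T)/β'² = 6·346·52/2116 = 26988/529.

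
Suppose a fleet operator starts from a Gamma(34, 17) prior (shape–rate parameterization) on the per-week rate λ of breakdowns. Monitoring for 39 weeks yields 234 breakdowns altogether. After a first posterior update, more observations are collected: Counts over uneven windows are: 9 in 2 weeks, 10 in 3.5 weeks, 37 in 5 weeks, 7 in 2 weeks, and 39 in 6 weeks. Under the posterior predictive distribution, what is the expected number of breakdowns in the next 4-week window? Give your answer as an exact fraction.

2960/149

Total count 234 over total exposure 39 weeks.
After the first batch: Gamma(34 + 234, 17 + 39) = Gamma(268, 56).
Total count: 9 + 10 + 37 + 7 + 39 = 102.
Total exposure: 2 + 3.5 + 5 + 2 + 6 = 18.5 weeks.
After the second batch: Gamma(268 + 102, 56 + 18.5) = Gamma(370, 149/2).
Predictive mean over a 4-week window = T·E[λ|data] = 4·370/(149/2) = 2960/149.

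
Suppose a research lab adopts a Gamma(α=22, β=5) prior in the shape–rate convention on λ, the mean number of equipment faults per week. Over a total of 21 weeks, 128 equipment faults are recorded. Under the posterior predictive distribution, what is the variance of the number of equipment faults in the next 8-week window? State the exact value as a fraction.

10200/169

Total count 128 over total exposure 21 weeks.
The Gamma prior is conjugate for the Poisson rate, so λ | data ~ Gamma(22+128, 5+21) = Gamma(150, 26).
The posterior predictive for a window of length T is Negative Binomial with variance T·α'·(β'+T)/β'² = 8·150·34/676 = 10200/169.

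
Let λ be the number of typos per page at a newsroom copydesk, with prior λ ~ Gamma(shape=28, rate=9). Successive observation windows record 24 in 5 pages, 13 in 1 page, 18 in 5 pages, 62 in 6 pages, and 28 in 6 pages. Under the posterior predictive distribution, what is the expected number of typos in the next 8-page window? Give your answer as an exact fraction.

Total count: 24 + 13 + 18 + 62 + 28 = 145.
Total exposure: 5 + 1 + 5 + 6 + 6 = 23 pages.
By Gamma–Poisson conjugacy, the posterior is Gamma(α + Σx, β + Σt) = Gamma(28 + 145, 9 + 23) = Gamma(173, 32).
Predictive mean over an 8-page window = T·E[λ|data] = 8·173/32 = 173/4.

173/4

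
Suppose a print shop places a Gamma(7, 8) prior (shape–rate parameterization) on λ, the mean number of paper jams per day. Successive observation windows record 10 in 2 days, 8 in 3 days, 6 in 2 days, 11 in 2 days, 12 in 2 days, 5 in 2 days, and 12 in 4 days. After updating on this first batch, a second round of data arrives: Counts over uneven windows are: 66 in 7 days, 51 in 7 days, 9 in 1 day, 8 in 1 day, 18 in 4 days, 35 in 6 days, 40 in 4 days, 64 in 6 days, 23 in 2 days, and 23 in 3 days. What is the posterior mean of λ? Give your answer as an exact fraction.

Total count: 10 + 8 + 6 + 11 + 12 + 5 + 12 = 64.
Total exposure: 2 + 3 + 2 + 2 + 2 + 2 + 4 = 17 days.
After the first batch: Gamma(7 + 64, 8 + 17) = Gamma(71, 25).
Total count: 66 + 51 + 9 + 8 + 18 + 35 + 40 + 64 + 23 + 23 = 337.
Total exposure: 7 + 7 + 1 + 1 + 4 + 6 + 4 + 6 + 2 + 3 = 41 days.
After the second batch: Gamma(71 + 337, 25 + 41) = Gamma(408, 66).
Posterior mean = α'/β' = 408/66 = 68/11.

68/11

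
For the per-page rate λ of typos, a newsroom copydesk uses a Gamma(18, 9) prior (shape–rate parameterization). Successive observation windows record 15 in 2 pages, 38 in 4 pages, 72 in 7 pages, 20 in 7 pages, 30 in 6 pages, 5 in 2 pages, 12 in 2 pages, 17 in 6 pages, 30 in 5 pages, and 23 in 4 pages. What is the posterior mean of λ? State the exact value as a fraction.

Total count: 15 + 38 + 72 + 20 + 30 + 5 + 12 + 17 + 30 + 23 = 262.
Total exposure: 2 + 4 + 7 + 7 + 6 + 2 + 2 + 6 + 5 + 4 = 45 pages.
The Gamma prior is conjugate for the Poisson rate, so λ | data ~ Gamma(18+262, 9+45) = Gamma(280, 54).
Posterior mean = α'/β' = 280/54 = 140/27.

140/27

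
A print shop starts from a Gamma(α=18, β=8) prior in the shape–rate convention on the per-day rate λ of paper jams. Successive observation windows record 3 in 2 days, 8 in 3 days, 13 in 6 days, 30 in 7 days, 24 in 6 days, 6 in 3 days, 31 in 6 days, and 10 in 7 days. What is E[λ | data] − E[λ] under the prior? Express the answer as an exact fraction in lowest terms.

Total count: 3 + 8 + 13 + 30 + 24 + 6 + 31 + 10 = 125.
Total exposure: 2 + 3 + 6 + 7 + 6 + 3 + 6 + 7 = 40 days.
Conjugate update: add total count to the shape and total exposure to the rate, giving Gamma(143, 48).
Posterior mean = 143/48 = 143/48; prior mean = 18/8 = 9/4. Difference = 143/48 − 9/4 = 35/48.

35/48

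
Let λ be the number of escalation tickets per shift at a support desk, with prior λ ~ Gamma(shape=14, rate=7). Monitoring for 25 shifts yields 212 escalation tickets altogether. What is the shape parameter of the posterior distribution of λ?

226

Total count 212 over total exposure 25 shifts.
By Gamma–Poisson conjugacy, the posterior is Gamma(α + Σx, β + Σt) = Gamma(14 + 212, 7 + 25) = Gamma(226, 32).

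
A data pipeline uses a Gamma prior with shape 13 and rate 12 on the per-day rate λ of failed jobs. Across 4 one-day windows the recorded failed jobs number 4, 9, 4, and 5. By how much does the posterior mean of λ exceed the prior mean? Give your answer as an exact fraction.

Total count: 4 + 9 + 4 + 5 = 22.
Total exposure: 4 days.
Conjugate update: add total count to the shape and total exposure to the rate, giving Gamma(35, 16).
Posterior mean = 35/16 = 35/16; prior mean = 13/12 = 13/12. Difference = 35/16 − 13/12 = 53/48.

53/48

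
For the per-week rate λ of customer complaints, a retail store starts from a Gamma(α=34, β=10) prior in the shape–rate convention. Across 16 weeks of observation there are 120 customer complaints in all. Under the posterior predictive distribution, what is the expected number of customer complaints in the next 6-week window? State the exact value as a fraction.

462/13

Total count 120 over total exposure 16 weeks.
Gamma(α, β) with Poisson data over total exposure Σt gives posterior Gamma(α+Σx, β+Σt) = Gamma(154, 26).
Predictive mean over a 6-week window = T·E[λ|data] = 6·154/26 = 462/13.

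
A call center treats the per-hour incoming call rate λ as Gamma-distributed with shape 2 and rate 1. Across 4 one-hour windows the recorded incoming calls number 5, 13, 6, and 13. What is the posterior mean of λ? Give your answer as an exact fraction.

39/5

Total count: 5 + 13 + 6 + 13 = 37.
Total exposure: 4 hours.
The Gamma prior is conjugate for the Poisson rate, so λ | data ~ Gamma(2+37, 1+4) = Gamma(39, 5).
Posterior mean = α'/β' = 39/5.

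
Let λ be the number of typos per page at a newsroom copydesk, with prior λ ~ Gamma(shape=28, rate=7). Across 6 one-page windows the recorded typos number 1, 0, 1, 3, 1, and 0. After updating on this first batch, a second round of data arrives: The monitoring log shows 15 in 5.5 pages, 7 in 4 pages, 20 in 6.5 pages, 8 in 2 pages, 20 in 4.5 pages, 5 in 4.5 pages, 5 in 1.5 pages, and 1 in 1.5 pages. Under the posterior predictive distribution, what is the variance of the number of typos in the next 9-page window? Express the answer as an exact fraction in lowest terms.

Total count: 1 + 0 + 1 + 3 + 1 + 0 = 6.
Total exposure: 6 pages.
After the first batch: Gamma(28 + 6, 7 + 6) = Gamma(34, 13).
Total count: 15 + 7 + 20 + 8 + 20 + 5 + 5 + 1 = 81.
Total exposure: 5.5 + 4 + 6.5 + 2 + 4.5 + 4.5 + 1.5 + 1.5 = 30 pages.
After the second batch: Gamma(34 + 81, 13 + 30) = Gamma(115, 43).
The posterior predictive for a window of length T is Negative Binomial with variance T·α'·(β'+T)/β'² = 9·115·52/1849 = 53820/1849.

53820/1849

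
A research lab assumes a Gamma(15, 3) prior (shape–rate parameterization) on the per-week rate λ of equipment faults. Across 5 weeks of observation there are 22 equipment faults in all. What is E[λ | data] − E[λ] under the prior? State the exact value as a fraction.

-3/8

Total count 22 over total exposure 5 weeks.
By Gamma–Poisson conjugacy, the posterior is Gamma(α + Σx, β + Σt) = Gamma(15 + 22, 3 + 5) = Gamma(37, 8).
Posterior mean = 37/8 = 37/8; prior mean = 15/3 = 5. Difference = 37/8 − 5 = -3/8.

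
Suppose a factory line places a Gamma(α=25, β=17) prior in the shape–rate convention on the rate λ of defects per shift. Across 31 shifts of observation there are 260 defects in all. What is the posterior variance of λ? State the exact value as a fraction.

95/768

Total count 260 over total exposure 31 shifts.
Gamma(α, β) with Poisson data over total exposure Σt gives posterior Gamma(α+Σx, β+Σt) = Gamma(285, 48).
Posterior variance = α'/β'² = 285/2304 = 95/768.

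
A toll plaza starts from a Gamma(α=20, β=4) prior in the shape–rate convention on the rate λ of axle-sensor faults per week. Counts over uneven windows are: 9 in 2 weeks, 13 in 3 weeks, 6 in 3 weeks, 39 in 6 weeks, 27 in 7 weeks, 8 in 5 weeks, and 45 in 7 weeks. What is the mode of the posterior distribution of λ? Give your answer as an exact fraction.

Total count: 9 + 13 + 6 + 39 + 27 + 8 + 45 = 147.
Total exposure: 2 + 3 + 3 + 6 + 7 + 5 + 7 = 33 weeks.
The Gamma prior is conjugate for the Poisson rate, so λ | data ~ Gamma(20+147, 4+33) = Gamma(167, 37).
Posterior mode = (α'−1)/β' = 166/37.

166/37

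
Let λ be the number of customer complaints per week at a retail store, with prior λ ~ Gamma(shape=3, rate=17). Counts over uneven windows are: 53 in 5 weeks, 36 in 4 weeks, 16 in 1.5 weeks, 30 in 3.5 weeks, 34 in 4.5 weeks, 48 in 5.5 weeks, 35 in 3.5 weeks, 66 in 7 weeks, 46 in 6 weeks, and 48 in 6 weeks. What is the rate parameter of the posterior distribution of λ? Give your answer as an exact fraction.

Total count: 53 + 36 + 16 + 30 + 34 + 48 + 35 + 66 + 46 + 48 = 412.
Total exposure: 5 + 4 + 1.5 + 3.5 + 4.5 + 5.5 + 3.5 + 7 + 6 + 6 = 46.5 weeks.
Posterior: α' = 3 + 412 = 415, β' = 17 + 46.5 = 127/2.

127/2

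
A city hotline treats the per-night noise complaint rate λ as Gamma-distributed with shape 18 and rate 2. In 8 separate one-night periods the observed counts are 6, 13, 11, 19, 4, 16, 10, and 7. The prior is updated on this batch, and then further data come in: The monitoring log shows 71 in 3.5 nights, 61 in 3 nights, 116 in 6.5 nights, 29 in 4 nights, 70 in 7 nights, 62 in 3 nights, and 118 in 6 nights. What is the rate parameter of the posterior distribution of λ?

Total count: 6 + 13 + 11 + 19 + 4 + 16 + 10 + 7 = 86.
Total exposure: 8 nights.
After the first batch: Gamma(18 + 86, 2 + 8) = Gamma(104, 10).
Total count: 71 + 61 + 116 + 29 + 70 + 62 + 118 = 527.
Total exposure: 3.5 + 3 + 6.5 + 4 + 7 + 3 + 6 = 33 nights.
After the second batch: Gamma(104 + 527, 10 + 33) = Gamma(631, 43).

43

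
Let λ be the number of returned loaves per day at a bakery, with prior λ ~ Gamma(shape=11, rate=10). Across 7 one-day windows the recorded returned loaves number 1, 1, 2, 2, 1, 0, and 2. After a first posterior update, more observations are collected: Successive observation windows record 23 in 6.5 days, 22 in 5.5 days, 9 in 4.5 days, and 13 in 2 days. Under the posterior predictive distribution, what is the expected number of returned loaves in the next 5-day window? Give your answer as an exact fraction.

870/71

Total count: 1 + 1 + 2 + 2 + 1 + 0 + 2 = 9.
Total exposure: 7 days.
After the first batch: Gamma(11 + 9, 10 + 7) = Gamma(20, 17).
Total count: 23 + 22 + 9 + 13 = 67.
Total exposure: 6.5 + 5.5 + 4.5 + 2 = 18.5 days.
After the second batch: Gamma(20 + 67, 17 + 18.5) = Gamma(87, 71/2).
Predictive mean over a 5-day window = T·E[λ|data] = 5·87/(71/2) = 870/71.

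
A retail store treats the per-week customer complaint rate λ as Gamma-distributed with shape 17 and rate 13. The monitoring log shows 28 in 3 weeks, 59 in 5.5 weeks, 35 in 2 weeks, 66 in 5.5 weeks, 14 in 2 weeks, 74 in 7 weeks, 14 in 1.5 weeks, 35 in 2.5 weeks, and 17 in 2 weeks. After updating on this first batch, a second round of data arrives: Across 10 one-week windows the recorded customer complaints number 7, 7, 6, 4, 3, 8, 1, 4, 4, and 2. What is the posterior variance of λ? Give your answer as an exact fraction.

5/36

Total count: 28 + 59 + 35 + 66 + 14 + 74 + 14 + 35 + 17 = 342.
Total exposure: 3 + 5.5 + 2 + 5.5 + 2 + 7 + 1.5 + 2.5 + 2 = 31 weeks.
After the first batch: Gamma(17 + 342, 13 + 31) = Gamma(359, 44).
Total count: 7 + 7 + 6 + 4 + 3 + 8 + 1 + 4 + 4 + 2 = 46.
Total exposure: 10 weeks.
After the second batch: Gamma(359 + 46, 44 + 10) = Gamma(405, 54).
Posterior variance = α'/β'² = 405/2916 = 5/36.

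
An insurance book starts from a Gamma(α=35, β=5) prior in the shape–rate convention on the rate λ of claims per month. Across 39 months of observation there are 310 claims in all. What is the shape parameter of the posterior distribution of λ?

Total count 310 over total exposure 39 months.
Gamma(α, β) with Poisson data over total exposure Σt gives posterior Gamma(α+Σx, β+Σt) = Gamma(345, 44).

345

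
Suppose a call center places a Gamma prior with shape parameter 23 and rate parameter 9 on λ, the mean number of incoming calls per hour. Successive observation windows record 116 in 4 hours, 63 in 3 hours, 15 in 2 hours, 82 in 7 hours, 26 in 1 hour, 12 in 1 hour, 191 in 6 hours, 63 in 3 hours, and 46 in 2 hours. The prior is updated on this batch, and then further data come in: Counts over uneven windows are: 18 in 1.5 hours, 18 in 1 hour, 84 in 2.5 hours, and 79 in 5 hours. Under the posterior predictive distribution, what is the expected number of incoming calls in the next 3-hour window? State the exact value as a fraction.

Total count: 116 + 63 + 15 + 82 + 26 + 12 + 191 + 63 + 46 = 614.
Total exposure: 4 + 3 + 2 + 7 + 1 + 1 + 6 + 3 + 2 = 29 hours.
After the first batch: Gamma(23 + 614, 9 + 29) = Gamma(637, 38).
Total count: 18 + 18 + 84 + 79 = 199.
Total exposure: 1.5 + 1 + 2.5 + 5 = 10 hours.
After the second batch: Gamma(637 + 199, 38 + 10) = Gamma(836, 48).
Predictive mean over a 3-hour window = T·E[λ|data] = 3·836/48 = 209/4.

209/4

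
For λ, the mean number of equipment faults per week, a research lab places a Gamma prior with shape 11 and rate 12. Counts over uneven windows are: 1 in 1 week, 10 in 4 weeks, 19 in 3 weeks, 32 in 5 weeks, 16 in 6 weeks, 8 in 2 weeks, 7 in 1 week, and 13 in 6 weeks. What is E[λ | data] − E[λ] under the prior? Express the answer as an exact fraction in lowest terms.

241/120

Total count: 1 + 10 + 19 + 32 + 16 + 8 + 7 + 13 = 106.
Total exposure: 1 + 4 + 3 + 5 + 6 + 2 + 1 + 6 = 28 weeks.
The Gamma prior is conjugate for the Poisson rate, so λ | data ~ Gamma(11+106, 12+28) = Gamma(117, 40).
Posterior mean = 117/40 = 117/40; prior mean = 11/12 = 11/12. Difference = 117/40 − 11/12 = 241/120.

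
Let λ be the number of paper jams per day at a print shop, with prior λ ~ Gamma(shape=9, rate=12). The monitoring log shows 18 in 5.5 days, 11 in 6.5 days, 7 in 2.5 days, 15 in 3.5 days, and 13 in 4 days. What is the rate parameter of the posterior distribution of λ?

34

Total count: 18 + 11 + 7 + 15 + 13 = 64.
Total exposure: 5.5 + 6.5 + 2.5 + 3.5 + 4 = 22 days.
Conjugate update: add total count to the shape and total exposure to the rate, giving Gamma(73, 34).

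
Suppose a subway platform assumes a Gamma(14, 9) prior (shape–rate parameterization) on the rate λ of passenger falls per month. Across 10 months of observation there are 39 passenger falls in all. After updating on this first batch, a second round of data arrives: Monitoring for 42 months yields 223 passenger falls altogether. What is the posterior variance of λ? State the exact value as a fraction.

Total count 39 over total exposure 10 months.
After the first batch: Gamma(14 + 39, 9 + 10) = Gamma(53, 19).
Total count 223 over total exposure 42 months.
After the second batch: Gamma(53 + 223, 19 + 42) = Gamma(276, 61).
Posterior variance = α'/β'² = 276/3721.

276/3721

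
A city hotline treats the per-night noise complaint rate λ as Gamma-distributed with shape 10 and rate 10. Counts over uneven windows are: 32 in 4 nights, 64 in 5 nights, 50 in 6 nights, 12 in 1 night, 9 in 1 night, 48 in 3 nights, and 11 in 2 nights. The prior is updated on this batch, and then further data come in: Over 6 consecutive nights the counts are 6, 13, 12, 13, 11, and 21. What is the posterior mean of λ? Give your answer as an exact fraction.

156/19

Total count: 32 + 64 + 50 + 12 + 9 + 48 + 11 = 226.
Total exposure: 4 + 5 + 6 + 1 + 1 + 3 + 2 = 22 nights.
After the first batch: Gamma(10 + 226, 10 + 22) = Gamma(236, 32).
Total count: 6 + 13 + 12 + 13 + 11 + 21 = 76.
Total exposure: 6 nights.
After the second batch: Gamma(236 + 76, 32 + 6) = Gamma(312, 38).
Posterior mean = α'/β' = 312/38 = 156/19.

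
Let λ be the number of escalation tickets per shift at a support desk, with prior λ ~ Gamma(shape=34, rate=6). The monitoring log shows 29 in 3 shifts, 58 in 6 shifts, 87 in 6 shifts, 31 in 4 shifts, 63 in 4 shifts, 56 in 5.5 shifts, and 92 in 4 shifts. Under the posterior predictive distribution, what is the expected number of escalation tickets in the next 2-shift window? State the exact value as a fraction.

1800/77

Total count: 29 + 58 + 87 + 31 + 63 + 56 + 92 = 416.
Total exposure: 3 + 6 + 6 + 4 + 4 + 5.5 + 4 = 32.5 shifts.
By Gamma–Poisson conjugacy, the posterior is Gamma(α + Σx, β + Σt) = Gamma(34 + 416, 6 + 32.5) = Gamma(450, 77/2).
Predictive mean over a 2-shift window = T·E[λ|data] = 2·450/(77/2) = 1800/77.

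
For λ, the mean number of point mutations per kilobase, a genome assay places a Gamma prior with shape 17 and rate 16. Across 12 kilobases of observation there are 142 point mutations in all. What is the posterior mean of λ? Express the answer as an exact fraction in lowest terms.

159/28

Total count 142 over total exposure 12 kilobases.
By Gamma–Poisson conjugacy, the posterior is Gamma(α + Σx, β + Σt) = Gamma(17 + 142, 16 + 12) = Gamma(159, 28).
Posterior mean = α'/β' = 159/28.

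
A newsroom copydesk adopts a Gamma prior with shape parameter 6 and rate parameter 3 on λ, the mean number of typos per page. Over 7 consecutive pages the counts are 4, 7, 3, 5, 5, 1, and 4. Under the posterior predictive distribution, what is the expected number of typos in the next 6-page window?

21

Total count: 4 + 7 + 3 + 5 + 5 + 1 + 4 = 29.
Total exposure: 7 pages.
Posterior: α' = 6 + 29 = 35, β' = 3 + 7 = 10.
Predictive mean over a 6-page window = T·E[λ|data] = 6·35/10 = 21.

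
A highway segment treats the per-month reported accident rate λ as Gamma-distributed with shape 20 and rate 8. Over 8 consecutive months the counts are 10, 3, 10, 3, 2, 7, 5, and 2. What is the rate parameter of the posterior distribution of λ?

Total count: 10 + 3 + 10 + 3 + 2 + 7 + 5 + 2 = 42.
Total exposure: 8 months.
Conjugate update: add total count to the shape and total exposure to the rate, giving Gamma(62, 16).

16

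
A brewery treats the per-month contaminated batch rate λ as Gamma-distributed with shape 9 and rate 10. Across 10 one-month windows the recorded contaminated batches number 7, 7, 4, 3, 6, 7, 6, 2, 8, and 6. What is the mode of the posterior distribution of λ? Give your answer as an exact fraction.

Total count: 7 + 7 + 4 + 3 + 6 + 7 + 6 + 2 + 8 + 6 = 56.
Total exposure: 10 months.
By Gamma–Poisson conjugacy, the posterior is Gamma(α + Σx, β + Σt) = Gamma(9 + 56, 10 + 10) = Gamma(65, 20).
Posterior mode = (α'−1)/β' = 64/20 = 16/5.

16/5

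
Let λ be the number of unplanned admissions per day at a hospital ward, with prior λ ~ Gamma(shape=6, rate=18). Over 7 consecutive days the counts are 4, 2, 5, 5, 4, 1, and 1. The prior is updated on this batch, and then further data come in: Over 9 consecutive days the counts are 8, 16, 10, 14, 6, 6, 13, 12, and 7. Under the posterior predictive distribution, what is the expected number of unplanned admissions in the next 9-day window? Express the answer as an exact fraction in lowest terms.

Total count: 4 + 2 + 5 + 5 + 4 + 1 + 1 = 22.
Total exposure: 7 days.
After the first batch: Gamma(6 + 22, 18 + 7) = Gamma(28, 25).
Total count: 8 + 16 + 10 + 14 + 6 + 6 + 13 + 12 + 7 = 92.
Total exposure: 9 days.
After the second batch: Gamma(28 + 92, 25 + 9) = Gamma(120, 34).
Predictive mean over a 9-day window = T·E[λ|data] = 9·120/34 = 540/17.

540/17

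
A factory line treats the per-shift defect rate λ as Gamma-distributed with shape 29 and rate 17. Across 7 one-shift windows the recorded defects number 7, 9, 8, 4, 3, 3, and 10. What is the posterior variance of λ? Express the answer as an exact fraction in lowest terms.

Total count: 7 + 9 + 8 + 4 + 3 + 3 + 10 = 44.
Total exposure: 7 shifts.
Conjugate update: add total count to the shape and total exposure to the rate, giving Gamma(73, 24).
Posterior variance = α'/β'² = 73/576.

73/576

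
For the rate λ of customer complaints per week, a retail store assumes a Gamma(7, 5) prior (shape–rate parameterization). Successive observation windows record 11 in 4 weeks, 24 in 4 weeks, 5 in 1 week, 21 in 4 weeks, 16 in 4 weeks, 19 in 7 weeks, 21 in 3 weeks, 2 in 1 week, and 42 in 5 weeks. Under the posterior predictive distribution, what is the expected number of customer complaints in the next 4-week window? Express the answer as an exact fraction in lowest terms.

336/19

Total count: 11 + 24 + 5 + 21 + 16 + 19 + 21 + 2 + 42 = 161.
Total exposure: 4 + 4 + 1 + 4 + 4 + 7 + 3 + 1 + 5 = 33 weeks.
The Gamma prior is conjugate for the Poisson rate, so λ | data ~ Gamma(7+161, 5+33) = Gamma(168, 38).
Predictive mean over a 4-week window = T·E[λ|data] = 4·168/38 = 336/19.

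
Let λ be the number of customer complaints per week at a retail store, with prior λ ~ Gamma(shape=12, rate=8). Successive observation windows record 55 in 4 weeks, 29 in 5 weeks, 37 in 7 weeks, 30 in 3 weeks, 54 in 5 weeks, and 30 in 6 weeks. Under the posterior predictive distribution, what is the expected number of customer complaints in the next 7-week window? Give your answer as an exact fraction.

91/2

Total count: 55 + 29 + 37 + 30 + 54 + 30 = 235.
Total exposure: 4 + 5 + 7 + 3 + 5 + 6 = 30 weeks.
The Gamma prior is conjugate for the Poisson rate, so λ | data ~ Gamma(12+235, 8+30) = Gamma(247, 38).
Predictive mean over a 7-week window = T·E[λ|data] = 7·247/38 = 91/2.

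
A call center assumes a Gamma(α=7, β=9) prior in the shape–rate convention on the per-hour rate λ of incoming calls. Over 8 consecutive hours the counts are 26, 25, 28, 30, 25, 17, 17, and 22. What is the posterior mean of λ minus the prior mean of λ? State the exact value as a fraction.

Total count: 26 + 25 + 28 + 30 + 25 + 17 + 17 + 22 = 190.
Total exposure: 8 hours.
Gamma(α, β) with Poisson data over total exposure Σt gives posterior Gamma(α+Σx, β+Σt) = Gamma(197, 17).
Posterior mean = 197/17 = 197/17; prior mean = 7/9 = 7/9. Difference = 197/17 − 7/9 = 1654/153.

1654/153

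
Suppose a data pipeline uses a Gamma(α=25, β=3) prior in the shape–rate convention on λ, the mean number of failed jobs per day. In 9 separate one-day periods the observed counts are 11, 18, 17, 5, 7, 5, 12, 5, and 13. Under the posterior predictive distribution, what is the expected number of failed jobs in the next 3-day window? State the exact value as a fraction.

Total count: 11 + 18 + 17 + 5 + 7 + 5 + 12 + 5 + 13 = 93.
Total exposure: 9 days.
Conjugate update: add total count to the shape and total exposure to the rate, giving Gamma(118, 12).
Predictive mean over a 3-day window = T·E[λ|data] = 3·118/12 = 59/2.

59/2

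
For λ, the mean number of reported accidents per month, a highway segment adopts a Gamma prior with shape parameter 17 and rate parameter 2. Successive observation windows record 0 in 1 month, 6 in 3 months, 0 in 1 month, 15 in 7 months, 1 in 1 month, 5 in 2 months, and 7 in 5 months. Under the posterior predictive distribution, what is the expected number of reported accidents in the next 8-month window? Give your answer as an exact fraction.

Total count: 0 + 6 + 0 + 15 + 1 + 5 + 7 = 34.
Total exposure: 1 + 3 + 1 + 7 + 1 + 2 + 5 = 20 months.
Gamma(α, β) with Poisson data over total exposure Σt gives posterior Gamma(α+Σx, β+Σt) = Gamma(51, 22).
Predictive mean over an 8-month window = T·E[λ|data] = 8·51/22 = 204/11.

204/11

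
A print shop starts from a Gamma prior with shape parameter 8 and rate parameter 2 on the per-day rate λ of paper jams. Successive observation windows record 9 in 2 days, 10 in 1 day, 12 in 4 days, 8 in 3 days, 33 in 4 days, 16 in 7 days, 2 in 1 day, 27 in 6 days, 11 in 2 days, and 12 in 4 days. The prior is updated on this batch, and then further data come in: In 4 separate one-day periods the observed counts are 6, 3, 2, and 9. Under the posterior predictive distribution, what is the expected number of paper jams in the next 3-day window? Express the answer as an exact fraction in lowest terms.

63/5

Total count: 9 + 10 + 12 + 8 + 33 + 16 + 2 + 27 + 11 + 12 = 140.
Total exposure: 2 + 1 + 4 + 3 + 4 + 7 + 1 + 6 + 2 + 4 = 34 days.
After the first batch: Gamma(8 + 140, 2 + 34) = Gamma(148, 36).
Total count: 6 + 3 + 2 + 9 = 20.
Total exposure: 4 days.
After the second batch: Gamma(148 + 20, 36 + 4) = Gamma(168, 40).
Predictive mean over a 3-day window = T·E[λ|data] = 3·168/40 = 63/5.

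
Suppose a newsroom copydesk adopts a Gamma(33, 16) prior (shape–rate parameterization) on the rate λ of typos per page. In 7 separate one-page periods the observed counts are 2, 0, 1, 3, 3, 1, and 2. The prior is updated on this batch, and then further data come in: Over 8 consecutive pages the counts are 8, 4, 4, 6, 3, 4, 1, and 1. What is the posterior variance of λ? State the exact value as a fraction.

Total count: 2 + 0 + 1 + 3 + 3 + 1 + 2 = 12.
Total exposure: 7 pages.
After the first batch: Gamma(33 + 12, 16 + 7) = Gamma(45, 23).
Total count: 8 + 4 + 4 + 6 + 3 + 4 + 1 + 1 = 31.
Total exposure: 8 pages.
After the second batch: Gamma(45 + 31, 23 + 8) = Gamma(76, 31).
Posterior variance = α'/β'² = 76/961.

76/961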